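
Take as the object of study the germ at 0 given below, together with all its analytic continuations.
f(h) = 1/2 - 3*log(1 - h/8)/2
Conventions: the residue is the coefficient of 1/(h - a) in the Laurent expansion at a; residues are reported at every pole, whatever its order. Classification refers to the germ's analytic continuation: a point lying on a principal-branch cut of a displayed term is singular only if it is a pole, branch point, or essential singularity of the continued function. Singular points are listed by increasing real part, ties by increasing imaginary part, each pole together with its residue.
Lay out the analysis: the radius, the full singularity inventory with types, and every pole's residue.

Radius of convergence at 0: 8.
At 8: a logarithmic branch point.

Branch term (-3/2)*log(1 - h/(8)): its argument vanishes at h = 8, a logarithmic branch point, modulus 8.
The radius of convergence is the smallest modulus among the singular points: 8.


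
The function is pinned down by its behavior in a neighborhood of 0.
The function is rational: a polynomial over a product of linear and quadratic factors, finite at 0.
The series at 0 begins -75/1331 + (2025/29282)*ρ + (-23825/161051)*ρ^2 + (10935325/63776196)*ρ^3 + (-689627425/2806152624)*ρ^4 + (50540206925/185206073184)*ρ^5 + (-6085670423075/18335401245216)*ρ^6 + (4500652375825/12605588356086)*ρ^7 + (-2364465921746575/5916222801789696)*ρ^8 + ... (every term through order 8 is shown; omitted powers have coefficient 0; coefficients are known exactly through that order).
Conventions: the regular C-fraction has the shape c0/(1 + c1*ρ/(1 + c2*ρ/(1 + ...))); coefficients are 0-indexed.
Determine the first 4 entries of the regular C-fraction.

Taylor coefficients (read off): a_0 = -75/1331, a_1 = 2025/29282, a_2 = -23825/161051, a_3 = 10935325/63776196.
c0 = a_0 = -75/1331. Peel one level at a time: if S = 1 + c*ρ/S' with S'(0) = 1, then c is the ρ-coefficient of S and S' = c*ρ/(S - 1).
S_1 = c0/f = 1 + (27/22)*ρ + (-1625/1452)*ρ^2 + ...; c1 = 27/22.
S_2 = c1*ρ/(S_1 - 1) = 1 + (1625/1782)*ρ + (3328955/1587762)*ρ^2 + ...; c2 = 1625/1782.
S_3 = c2*ρ/(S_2 - 1) = 1 + (-665791/289575)*ρ + ...; c3 = -665791/289575.

The regular C-fraction coefficients are [-75/1331, 27/22, 1625/1782, -665791/289575].


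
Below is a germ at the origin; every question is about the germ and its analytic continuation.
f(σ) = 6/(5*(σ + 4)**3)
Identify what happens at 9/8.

Denominator factors: σ + 4 = 41/8 at σ = 9/8 — none vanishes.
So the germ continues analytically to 9/8.

The point is a regular point.


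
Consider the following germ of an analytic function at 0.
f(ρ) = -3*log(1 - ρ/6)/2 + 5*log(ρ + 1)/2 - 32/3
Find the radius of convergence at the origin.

Branch term (-3/2)*log(1 - ρ/(6)): its argument vanishes at ρ = 6, a logarithmic branch point, modulus 6.
Branch term (5/2)*log(1 - ρ/(-1)): its argument vanishes at ρ = -1, a logarithmic branch point, modulus 1.
The radius of convergence is the smallest modulus among the singular points: 1.

The radius of convergence is 1.


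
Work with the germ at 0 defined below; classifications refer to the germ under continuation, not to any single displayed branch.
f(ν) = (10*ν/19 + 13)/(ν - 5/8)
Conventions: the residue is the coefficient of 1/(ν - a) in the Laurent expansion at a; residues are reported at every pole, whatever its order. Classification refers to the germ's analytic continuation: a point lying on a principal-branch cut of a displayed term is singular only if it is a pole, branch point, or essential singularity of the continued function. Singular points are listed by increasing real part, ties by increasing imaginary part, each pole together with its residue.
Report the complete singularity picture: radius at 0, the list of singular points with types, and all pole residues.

Denominator factor (ν - 5/8): pole of order 1 at 5/8, modulus 5/8.
The radius of convergence is the smallest modulus among the singular points: 5/8.
At the order-1 pole 5/8 set g(ν) = (ν - (5/8))*f(ν) = 10*ν/19 + 13.
Simple pole: residue = g(a) at a = 5/8, which is 1013/76.

Radius of convergence at 0: 5/8.
At 5/8: a pole of order 1; residue 1013/76.


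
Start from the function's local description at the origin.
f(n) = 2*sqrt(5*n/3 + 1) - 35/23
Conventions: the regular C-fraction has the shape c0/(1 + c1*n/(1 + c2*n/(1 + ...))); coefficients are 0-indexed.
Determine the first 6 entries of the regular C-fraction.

Taylor coefficients (expand at 0): a_0 = 11/23, a_1 = 5/3, a_2 = -25/36, a_3 = 125/216, a_4 = -3125/5184, a_5 = 21875/31104.
c0 = a_0 = 11/23. Peel one level at a time: if S = 1 + c*n/S' with S'(0) = 1, then c is the n-coefficient of S and S' = c*n/(S - 1).
S_1 = c0/f = 1 + (-115/33)*n + (59225/4356)*n^2 + ...; c1 = -115/33.
S_2 = c1*n/(S_1 - 1) = 1 + (515/132)*n + (-25/144)*n^2 + ...; c2 = 515/132.
S_3 = c2*n/(S_2 - 1) = 1 + (55/1236)*n + (-17875/509232)*n^2 + ...; c3 = 55/1236.
S_4 = c3*n/(S_3 - 1) = 1 + (325/412)*n + (-25/144)*n^2 + ...; c4 = 325/412.
S_5 = c4*n/(S_4 - 1) = 1 + (103/468)*n + ...; c5 = 103/468.

The regular C-fraction coefficients are [11/23, -115/33, 515/132, 55/1236, 325/412, 103/468].


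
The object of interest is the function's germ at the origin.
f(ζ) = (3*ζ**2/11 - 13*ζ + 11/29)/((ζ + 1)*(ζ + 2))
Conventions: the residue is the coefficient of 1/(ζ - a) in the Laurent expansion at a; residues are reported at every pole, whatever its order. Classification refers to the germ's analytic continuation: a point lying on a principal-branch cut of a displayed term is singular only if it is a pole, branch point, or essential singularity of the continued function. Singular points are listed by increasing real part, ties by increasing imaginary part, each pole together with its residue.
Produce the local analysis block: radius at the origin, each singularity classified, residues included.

Radius of convergence at 0: 1.
At -2: a pole of order 1; residue -8763/319.
At -1: a pole of order 1; residue 4355/319.

Denominator factor (ζ + 2): pole of order 1 at -2, modulus 2.
Denominator factor (ζ + 1): pole of order 1 at -1, modulus 1.
The radius of convergence is the smallest modulus among the singular points: 1.
At the order-1 pole -2 set g(ζ) = (ζ - (-2))*f(ζ) = (3*ζ**2/11 - 13*ζ + 11/29)/(ζ + 1).
Simple pole: residue = g(a) at a = -2, which is -8763/319.
At the order-1 pole -1 set g(ζ) = (ζ - (-1))*f(ζ) = (3*ζ**2/11 - 13*ζ + 11/29)/(ζ + 2).
Simple pole: residue = g(a) at a = -1, which is 4355/319.
List the singular points by increasing real part (a conjugate pair: the negative imaginary part first).


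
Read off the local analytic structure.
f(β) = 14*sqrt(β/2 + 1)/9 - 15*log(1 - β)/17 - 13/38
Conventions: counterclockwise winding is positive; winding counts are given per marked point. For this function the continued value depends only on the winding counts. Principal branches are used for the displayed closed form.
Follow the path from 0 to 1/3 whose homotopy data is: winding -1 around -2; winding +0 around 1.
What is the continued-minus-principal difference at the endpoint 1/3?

The rational part is single-valued and drops out of the difference; each branch term changes only by its own monodromy.
(14/9)*sqrt(1 - β/(-2)): winding -1 is odd, the square root flips sign, contributing -2*(14/9)*sqrt(1 - (1/3)/(-2)) = -2*(14/9)*sqrt(7/6) = -(14/27)*sqrt(42).
(-15/17)*log(1 - β/(1)): winding 0 around 1, so this term returns to its principal value, contribution 0.
Summing the contributions at β = 1/3 gives -(14/27)*sqrt(42).

Continued minus principal equals -(14/27)*sqrt(42).


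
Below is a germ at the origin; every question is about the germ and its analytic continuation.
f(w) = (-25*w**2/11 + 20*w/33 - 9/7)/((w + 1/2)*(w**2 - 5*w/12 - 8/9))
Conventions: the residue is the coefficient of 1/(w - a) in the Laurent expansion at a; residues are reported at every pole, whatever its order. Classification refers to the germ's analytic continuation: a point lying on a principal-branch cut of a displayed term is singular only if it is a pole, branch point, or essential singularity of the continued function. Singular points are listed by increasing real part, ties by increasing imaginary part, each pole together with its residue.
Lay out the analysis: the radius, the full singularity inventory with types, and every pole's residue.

Denominator factor (w + 1/2): pole of order 1 at -1/2, modulus 1/2.
Denominator factor (w**2 - 5*w/12 - 8/9): discriminant 179/48, real irrational roots 5/24 + (1/24)*sqrt(537) and 5/24 - (1/24)*sqrt(537); poles of order 1, moduli 5/24 + (1/24)*sqrt(537) and -5/24 + (1/24)*sqrt(537).
The radius of convergence is the smallest modulus among the singular points: 1/2.
The factor w**2 - 5*w/12 - 8/9 splits as (w - a)(w - a') with a = 5/24 - (1/24)*sqrt(537), a' = 5/24 + (1/24)*sqrt(537). At the order-1 pole a set g(w) = (w - a)*f(w) = [(-25*w**2/11 + 20*w/33 - 9/7)/(w + 1/2)] / (w - a').
Simple pole: residue = g(a) at a = 5/24 - (1/24)*sqrt(537), which is -17383/4774 - (275981/2563638)*sqrt(537).
At the order-1 pole -1/2 set g(w) = (w - (-1/2))*f(w) = (-25*w**2/11 + 20*w/33 - 9/7)/(w**2 - 5*w/12 - 8/9).
Simple pole: residue = g(a) at a = -1/2, which is 11958/2387.
The factor w**2 - 5*w/12 - 8/9 splits as (w - a)(w - a') with a = 5/24 + (1/24)*sqrt(537), a' = 5/24 - (1/24)*sqrt(537). At the order-1 pole a set g(w) = (w - a)*f(w) = [(-25*w**2/11 + 20*w/33 - 9/7)/(w + 1/2)] / (w - a').
Simple pole: residue = g(a) at a = 5/24 + (1/24)*sqrt(537), which is -17383/4774 + (275981/2563638)*sqrt(537).
List the singular points by increasing real part (a conjugate pair: the negative imaginary part first).

Radius of convergence at 0: 1/2.
At 5/24 - (1/24)*sqrt(537): a pole of order 1; residue -17383/4774 - (275981/2563638)*sqrt(537).
At -1/2: a pole of order 1; residue 11958/2387.
At 5/24 + (1/24)*sqrt(537): a pole of order 1; residue -17383/4774 + (275981/2563638)*sqrt(537).


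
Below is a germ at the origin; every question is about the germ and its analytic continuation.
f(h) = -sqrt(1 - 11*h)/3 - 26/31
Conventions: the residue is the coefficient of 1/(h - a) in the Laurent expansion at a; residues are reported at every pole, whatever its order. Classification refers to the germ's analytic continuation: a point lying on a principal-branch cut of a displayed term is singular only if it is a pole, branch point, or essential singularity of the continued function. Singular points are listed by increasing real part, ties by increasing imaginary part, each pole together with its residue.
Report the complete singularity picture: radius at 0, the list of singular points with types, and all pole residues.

Radius of convergence at 0: 1/11.
At 1/11: an algebraic (square-root) branch point.

Branch term (-1/3)*sqrt(1 - h/(1/11)): its argument vanishes at h = 1/11, a square-root branch point, modulus 1/11.
The radius of convergence is the smallest modulus among the singular points: 1/11.


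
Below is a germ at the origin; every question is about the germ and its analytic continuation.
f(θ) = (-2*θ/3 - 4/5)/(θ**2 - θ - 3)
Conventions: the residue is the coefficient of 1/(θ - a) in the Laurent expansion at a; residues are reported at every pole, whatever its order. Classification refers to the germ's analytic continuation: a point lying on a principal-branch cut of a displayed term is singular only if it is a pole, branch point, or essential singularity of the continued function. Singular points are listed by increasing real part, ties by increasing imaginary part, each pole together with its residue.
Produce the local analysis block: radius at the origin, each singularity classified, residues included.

Radius of convergence at 0: -1/2 + (1/2)*sqrt(13).
At 1/2 - (1/2)*sqrt(13): a pole of order 1; residue -1/3 + (17/195)*sqrt(13).
At 1/2 + (1/2)*sqrt(13): a pole of order 1; residue -1/3 - (17/195)*sqrt(13).

Denominator factor (θ**2 - θ - 3): discriminant 13, real irrational roots 1/2 + (1/2)*sqrt(13) and 1/2 - (1/2)*sqrt(13); poles of order 1, moduli 1/2 + (1/2)*sqrt(13) and -1/2 + (1/2)*sqrt(13).
The radius of convergence is the smallest modulus among the singular points: -1/2 + (1/2)*sqrt(13).
The factor θ**2 - θ - 3 splits as (θ - a)(θ - a') with a = 1/2 - (1/2)*sqrt(13), a' = 1/2 + (1/2)*sqrt(13). At the order-1 pole a set g(θ) = (θ - a)*f(θ) = [-2*θ/3 - 4/5] / (θ - a').
Simple pole: residue = g(a) at a = 1/2 - (1/2)*sqrt(13), which is -1/3 + (17/195)*sqrt(13).
The factor θ**2 - θ - 3 splits as (θ - a)(θ - a') with a = 1/2 + (1/2)*sqrt(13), a' = 1/2 - (1/2)*sqrt(13). At the order-1 pole a set g(θ) = (θ - a)*f(θ) = [-2*θ/3 - 4/5] / (θ - a').
Simple pole: residue = g(a) at a = 1/2 + (1/2)*sqrt(13), which is -1/3 - (17/195)*sqrt(13).
List the singular points by increasing real part (a conjugate pair: the negative imaginary part first).


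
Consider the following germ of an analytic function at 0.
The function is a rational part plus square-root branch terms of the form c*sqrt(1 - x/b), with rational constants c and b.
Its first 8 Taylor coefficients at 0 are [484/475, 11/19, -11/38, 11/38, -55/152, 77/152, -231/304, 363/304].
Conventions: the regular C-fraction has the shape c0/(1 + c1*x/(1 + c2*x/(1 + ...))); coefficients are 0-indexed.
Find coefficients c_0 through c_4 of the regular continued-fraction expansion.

The regular C-fraction coefficients are [484/475, -25/44, 47/44, 11/47, 36/47].

Taylor coefficients (read off): a_0 = 484/475, a_1 = 11/19, a_2 = -11/38, a_3 = 11/38, a_4 = -55/152.
c0 = a_0 = 484/475. Peel one level at a time: if S = 1 + c*x/S' with S'(0) = 1, then c is the x-coefficient of S and S' = c*x/(S - 1).
S_1 = c0/f = 1 + (-25/44)*x + (1175/1936)*x^2 + ...; c1 = -25/44.
S_2 = c1*x/(S_1 - 1) = 1 + (47/44)*x + (-1/4)*x^2 + ...; c2 = 47/44.
S_3 = c2*x/(S_2 - 1) = 1 + (11/47)*x + (-396/2209)*x^2 + ...; c3 = 11/47.
S_4 = c3*x/(S_3 - 1) = 1 + (36/47)*x + ...; c4 = 36/47.


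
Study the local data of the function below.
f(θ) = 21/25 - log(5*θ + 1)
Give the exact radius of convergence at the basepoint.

The radius of convergence is 1/5.

Branch term (-1)*log(1 - θ/(-1/5)): its argument vanishes at θ = -1/5, a logarithmic branch point, modulus 1/5.
The radius of convergence is the smallest modulus among the singular points: 1/5.


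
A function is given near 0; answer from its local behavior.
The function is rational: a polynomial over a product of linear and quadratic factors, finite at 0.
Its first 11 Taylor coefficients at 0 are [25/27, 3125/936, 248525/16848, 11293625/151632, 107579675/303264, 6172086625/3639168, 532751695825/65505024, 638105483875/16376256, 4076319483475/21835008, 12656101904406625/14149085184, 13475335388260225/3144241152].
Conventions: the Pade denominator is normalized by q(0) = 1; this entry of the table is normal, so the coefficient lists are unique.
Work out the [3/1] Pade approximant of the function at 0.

The Pade approximant has numerator coefficients [25/27, -38829535/36242856, -125102975/108728568, 16532323105/3914228448]; denominator coefficients [1, -614741/129070].

Taylor coefficients needed (read off): a_0 = 25/27, a_1 = 3125/936, a_2 = 248525/16848, a_3 = 11293625/151632, a_4 = 107579675/303264.
Write the denominator as Q(τ) = 1 + q1*τ. Requiring Q*f - P = O(τ^5) with deg P <= 3 kills the coefficients of τ^4..τ^4 in Q*f:
  τ^4: a_4 + q1*a_3 = 0, i.e. 107579675/303264 + (11293625/151632)*q1 = 0.
Solving this linear system: q1 = -614741/129070.
The numerator is Q*f truncated at degree 3: P0 = a_0 = 25/27; P1 = a_1 + q1*a_0 = -38829535/36242856; P2 = a_2 + q1*a_1 = -125102975/108728568; P3 = a_3 + q1*a_2 = 16532323105/3914228448.


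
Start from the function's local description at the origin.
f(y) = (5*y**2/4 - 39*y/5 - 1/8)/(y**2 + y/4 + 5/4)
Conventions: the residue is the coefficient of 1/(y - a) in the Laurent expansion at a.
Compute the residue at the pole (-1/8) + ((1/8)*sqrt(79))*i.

The residue is (-649/160) + ((431/12640)*sqrt(79))*i.

The factor y**2 + y/4 + 5/4 splits as (y - a)(y - a') with a = (-1/8) + ((1/8)*sqrt(79))*i, a' = (-1/8) - ((1/8)*sqrt(79))*i. At the order-1 pole a set g(y) = (y - a)*f(y) = [5*y**2/4 - 39*y/5 - 1/8] / (y - a').
Simple pole: residue = g(a) at a = (-1/8) + ((1/8)*sqrt(79))*i, which is (-649/160) + ((431/12640)*sqrt(79))*i.


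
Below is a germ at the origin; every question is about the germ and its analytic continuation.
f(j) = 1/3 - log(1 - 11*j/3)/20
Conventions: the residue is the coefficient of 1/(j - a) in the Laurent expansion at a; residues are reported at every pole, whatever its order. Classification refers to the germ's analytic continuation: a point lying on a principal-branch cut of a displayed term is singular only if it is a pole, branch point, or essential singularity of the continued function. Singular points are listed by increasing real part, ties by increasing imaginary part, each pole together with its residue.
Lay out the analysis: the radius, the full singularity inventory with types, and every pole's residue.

Branch term (-1/20)*log(1 - j/(3/11)): its argument vanishes at j = 3/11, a logarithmic branch point, modulus 3/11.
The radius of convergence is the smallest modulus among the singular points: 3/11.

Radius of convergence at 0: 3/11.
At 3/11: a logarithmic branch point.


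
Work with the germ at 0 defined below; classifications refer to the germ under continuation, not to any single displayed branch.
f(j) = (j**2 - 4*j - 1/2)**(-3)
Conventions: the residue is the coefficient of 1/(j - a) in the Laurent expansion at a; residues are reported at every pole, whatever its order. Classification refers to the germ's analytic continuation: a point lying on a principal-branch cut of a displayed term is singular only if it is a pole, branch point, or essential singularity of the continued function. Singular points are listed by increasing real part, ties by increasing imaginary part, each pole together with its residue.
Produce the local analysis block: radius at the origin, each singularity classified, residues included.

Denominator factor (j**2 - 4*j - 1/2)^3: discriminant 18, real irrational roots 2 + (3/2)*sqrt(2) and 2 - (3/2)*sqrt(2); poles of order 3, moduli 2 + (3/2)*sqrt(2) and -2 + (3/2)*sqrt(2).
The radius of convergence is the smallest modulus among the singular points: -2 + (3/2)*sqrt(2).
The factor j**2 - 4*j - 1/2 splits as (j - a)(j - a') with a = 2 - (3/2)*sqrt(2), a' = 2 + (3/2)*sqrt(2). At the order-3 pole a set g(j) = (j - a)^3*f(j) = [1] / (j - a')^3.
Order-3 pole: residue = g''(a)/2; g''(2 - (3/2)*sqrt(2)) = -(1/162)*sqrt(2), so the residue is -(1/324)*sqrt(2).
The factor j**2 - 4*j - 1/2 splits as (j - a)(j - a') with a = 2 + (3/2)*sqrt(2), a' = 2 - (3/2)*sqrt(2). At the order-3 pole a set g(j) = (j - a)^3*f(j) = [1] / (j - a')^3.
Order-3 pole: residue = g''(a)/2; g''(2 + (3/2)*sqrt(2)) = (1/162)*sqrt(2), so the residue is (1/324)*sqrt(2).
List the singular points by increasing real part (a conjugate pair: the negative imaginary part first).

Radius of convergence at 0: -2 + (3/2)*sqrt(2).
At 2 - (3/2)*sqrt(2): a pole of order 3; residue -(1/324)*sqrt(2).
At 2 + (3/2)*sqrt(2): a pole of order 3; residue (1/324)*sqrt(2).


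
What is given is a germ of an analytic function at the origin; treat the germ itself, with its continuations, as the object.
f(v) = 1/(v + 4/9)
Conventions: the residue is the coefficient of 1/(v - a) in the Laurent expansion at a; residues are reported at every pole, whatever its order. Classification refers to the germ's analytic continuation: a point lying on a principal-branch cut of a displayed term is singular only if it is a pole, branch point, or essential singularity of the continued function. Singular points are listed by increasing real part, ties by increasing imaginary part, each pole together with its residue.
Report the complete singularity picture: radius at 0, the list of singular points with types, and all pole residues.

Denominator factor (v + 4/9): pole of order 1 at -4/9, modulus 4/9.
The radius of convergence is the smallest modulus among the singular points: 4/9.
At the order-1 pole -4/9 set g(v) = (v - (-4/9))*f(v) = 1.
Simple pole: residue = g(a) at a = -4/9, which is 1.

Radius of convergence at 0: 4/9.
At -4/9: a pole of order 1; residue 1.


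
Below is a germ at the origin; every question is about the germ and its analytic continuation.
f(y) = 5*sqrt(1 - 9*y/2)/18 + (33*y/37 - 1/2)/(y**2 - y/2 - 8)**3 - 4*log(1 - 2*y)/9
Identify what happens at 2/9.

The point is an algebraic (square-root) branch point.

The term (5/18)*sqrt(1 - y/(2/9)) has argument 1 - 2/9/(2/9) = 0 at 2/9: a square-root (algebraic, two-sheeted) branch point; the remaining terms are analytic or single-valued there.


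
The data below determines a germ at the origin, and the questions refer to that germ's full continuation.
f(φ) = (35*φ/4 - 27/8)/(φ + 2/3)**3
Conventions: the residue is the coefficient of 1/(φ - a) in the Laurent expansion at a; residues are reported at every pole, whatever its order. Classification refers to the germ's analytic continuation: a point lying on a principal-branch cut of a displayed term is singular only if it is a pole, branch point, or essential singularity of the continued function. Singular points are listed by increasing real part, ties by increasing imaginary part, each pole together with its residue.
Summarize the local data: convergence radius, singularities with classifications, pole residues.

Denominator factor (φ + 2/3)^3: pole of order 3 at -2/3, modulus 2/3.
The radius of convergence is the smallest modulus among the singular points: 2/3.
At the order-3 pole -2/3 set g(φ) = (φ - (-2/3))^3*f(φ) = 35*φ/4 - 27/8.
Order-3 pole: residue = g''(a)/2; g''(-2/3) = 0, so the residue is 0.

Radius of convergence at 0: 2/3.
At -2/3: a pole of order 3; residue 0.


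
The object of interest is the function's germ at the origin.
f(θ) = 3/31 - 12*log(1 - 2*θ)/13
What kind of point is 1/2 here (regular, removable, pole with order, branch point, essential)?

The term (-12/13)*log(1 - θ/(1/2)) has argument 1 - 1/2/(1/2) = 0 at 1/2: a logarithmic (infinitely-sheeted) branch point; the remaining terms are analytic or single-valued there.

The point is a logarithmic branch point.


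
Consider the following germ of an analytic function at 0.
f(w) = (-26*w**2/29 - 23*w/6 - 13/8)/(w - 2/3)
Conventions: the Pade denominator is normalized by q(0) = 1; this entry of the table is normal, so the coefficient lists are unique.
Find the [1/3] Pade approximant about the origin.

Taylor coefficients needed (expand at 0): a_0 = 39/16, a_1 = 301/32, a_2 = 28683/1856, a_3 = 86049/3712, a_4 = 258147/7424.
Write the denominator as Q(w) = 1 + q1*w + q2*w^2 + q3*w^3. Requiring Q*f - P = O(w^5) with deg P <= 1 kills the coefficients of w^2..w^4 in Q*f:
  w^2: a_2 + q1*a_1 + q2*a_0 = 0, i.e. 28683/1856 + (301/32)*q1 + (39/16)*q2 = 0.
  w^3: a_3 + q1*a_2 + q2*a_1 + q3*a_0 = 0, i.e. 86049/3712 + (28683/1856)*q1 + (301/32)*q2 + (39/16)*q3 = 0.
  w^4: a_4 + q1*a_3 + q2*a_2 + q3*a_1 = 0, i.e. 258147/7424 + (86049/3712)*q1 + (28683/1856)*q2 + (301/32)*q3 = 0.
Solving this linear system: q1 = -99099765/56259362, q2 = 25728651/56259362, q3 = -87253686/815760749.
The numerator is Q*f truncated at degree 1: P0 = a_0 = 39/16; P1 = a_1 + q1*a_0 = 2301071573/450074896.

The Pade approximant has numerator coefficients [39/16, 2301071573/450074896]; denominator coefficients [1, -99099765/56259362, 25728651/56259362, -87253686/815760749].


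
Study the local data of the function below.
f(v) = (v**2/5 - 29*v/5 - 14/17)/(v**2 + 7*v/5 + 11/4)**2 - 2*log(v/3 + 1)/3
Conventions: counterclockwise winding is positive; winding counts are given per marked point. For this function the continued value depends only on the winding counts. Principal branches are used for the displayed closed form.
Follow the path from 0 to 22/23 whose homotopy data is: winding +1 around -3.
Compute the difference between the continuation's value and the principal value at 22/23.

Continued minus principal equals -(4/3)*pi*i.

The rational part is single-valued and drops out of the difference; each branch term changes only by its own monodromy.
(-2/3)*log(1 - v/(-3)): each positive loop around -3 adds 2*pi*i to the log, so winding +1 contributes (-2/3)*(1)*2*pi*i = -(4/3)*pi*i.
Summing the contributions at v = 22/23 gives -(4/3)*pi*i.


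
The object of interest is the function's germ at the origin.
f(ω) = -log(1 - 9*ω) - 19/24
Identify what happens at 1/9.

The point is a logarithmic branch point.

The term (-1)*log(1 - ω/(1/9)) has argument 1 - 1/9/(1/9) = 0 at 1/9: a logarithmic (infinitely-sheeted) branch point; the remaining terms are analytic or single-valued there.


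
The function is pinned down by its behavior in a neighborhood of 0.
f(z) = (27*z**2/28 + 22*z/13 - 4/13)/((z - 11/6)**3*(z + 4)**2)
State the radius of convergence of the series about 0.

The radius of convergence is 11/6.

Denominator factor (z + 4)^2: pole of order 2 at -4, modulus 4.
Denominator factor (z - 11/6)^3: pole of order 3 at 11/6, modulus 11/6.
The radius of convergence is the smallest modulus among the singular points: 11/6.


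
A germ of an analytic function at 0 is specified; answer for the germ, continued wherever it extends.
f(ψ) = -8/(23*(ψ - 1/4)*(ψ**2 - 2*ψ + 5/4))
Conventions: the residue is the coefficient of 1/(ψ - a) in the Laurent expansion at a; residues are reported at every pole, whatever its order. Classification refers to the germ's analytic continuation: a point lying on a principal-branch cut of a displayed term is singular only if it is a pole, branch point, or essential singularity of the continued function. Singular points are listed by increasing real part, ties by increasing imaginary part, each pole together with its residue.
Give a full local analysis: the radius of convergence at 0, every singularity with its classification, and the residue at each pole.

Radius of convergence at 0: 1/4.
At 1/4: a pole of order 1; residue -128/299.
At (1) - (1/2)*i: a pole of order 1; residue (64/299) - (96/299)*i.
At (1) + (1/2)*i: a pole of order 1; residue (64/299) + (96/299)*i.

Denominator factor (ψ - 1/4): pole of order 1 at 1/4, modulus 1/4.
Denominator factor (ψ**2 - 2*ψ + 5/4): discriminant -1, complex-conjugate roots (1) + (1/2)*i and (1) - (1/2)*i; poles of order 1, moduli (1/2)*sqrt(5) and (1/2)*sqrt(5).
The radius of convergence is the smallest modulus among the singular points: 1/4.
At the order-1 pole 1/4 set g(ψ) = (ψ - (1/4))*f(ψ) = -8/(23*(ψ**2 - 2*ψ + 5/4)).
Simple pole: residue = g(a) at a = 1/4, which is -128/299.
The factor ψ**2 - 2*ψ + 5/4 splits as (ψ - a)(ψ - a') with a = (1) - (1/2)*i, a' = (1) + (1/2)*i. At the order-1 pole a set g(ψ) = (ψ - a)*f(ψ) = [-8/(23*(ψ - 1/4))] / (ψ - a').
Simple pole: residue = g(a) at a = (1) - (1/2)*i, which is (64/299) - (96/299)*i.
The factor ψ**2 - 2*ψ + 5/4 splits as (ψ - a)(ψ - a') with a = (1) + (1/2)*i, a' = (1) - (1/2)*i. At the order-1 pole a set g(ψ) = (ψ - a)*f(ψ) = [-8/(23*(ψ - 1/4))] / (ψ - a').
Simple pole: residue = g(a) at a = (1) + (1/2)*i, which is (64/299) + (96/299)*i.
List the singular points by increasing real part (a conjugate pair: the negative imaginary part first).


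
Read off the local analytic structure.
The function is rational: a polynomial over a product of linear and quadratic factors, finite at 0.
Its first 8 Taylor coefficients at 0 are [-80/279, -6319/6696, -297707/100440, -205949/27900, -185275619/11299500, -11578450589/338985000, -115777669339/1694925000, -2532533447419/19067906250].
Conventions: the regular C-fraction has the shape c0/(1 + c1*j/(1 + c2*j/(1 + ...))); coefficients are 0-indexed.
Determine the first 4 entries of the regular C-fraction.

Taylor coefficients (read off): a_0 = -80/279, a_1 = -6319/6696, a_2 = -297707/100440, a_3 = -205949/27900.
c0 = a_0 = -80/279. Peel one level at a time: if S = 1 + c*j/S' with S'(0) = 1, then c is the j-coefficient of S and S' = c*j/(S - 1).
S_1 = c0/f = 1 + (-6319/1920)*j + (40517/81920)*j^2 + ...; c1 = -6319/1920.
S_2 = c1*j/(S_1 - 1) = 1 + (121551/808832)*j + (734172175/359367849)*j^2 + ...; c2 = 121551/808832.
S_3 = c2*j/(S_2 - 1) = 1 + (-93974038400/6912726921)*j + ...; c3 = -93974038400/6912726921.

The regular C-fraction coefficients are [-80/279, -6319/1920, 121551/808832, -93974038400/6912726921].


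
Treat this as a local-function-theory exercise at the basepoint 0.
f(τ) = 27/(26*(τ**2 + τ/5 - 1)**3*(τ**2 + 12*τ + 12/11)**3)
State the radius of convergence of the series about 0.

The radius of convergence is 6 - (8/11)*sqrt(66).

Denominator factor (τ**2 + τ/5 - 1)^3: discriminant 101/25, real irrational roots -1/10 + (1/10)*sqrt(101) and -1/10 - (1/10)*sqrt(101); poles of order 3, moduli -1/10 + (1/10)*sqrt(101) and 1/10 + (1/10)*sqrt(101).
Denominator factor (τ**2 + 12*τ + 12/11)^3: discriminant 1536/11, real irrational roots -6 + (8/11)*sqrt(66) and -6 - (8/11)*sqrt(66); poles of order 3, moduli 6 - (8/11)*sqrt(66) and 6 + (8/11)*sqrt(66).
The radius of convergence is the smallest modulus among the singular points: 6 - (8/11)*sqrt(66).


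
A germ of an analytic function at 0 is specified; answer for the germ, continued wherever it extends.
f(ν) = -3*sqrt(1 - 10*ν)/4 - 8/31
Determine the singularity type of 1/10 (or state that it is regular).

The term (-3/4)*sqrt(1 - ν/(1/10)) has argument 1 - 1/10/(1/10) = 0 at 1/10: a square-root (algebraic, two-sheeted) branch point; the remaining terms are analytic or single-valued there.

The point is an algebraic (square-root) branch point.


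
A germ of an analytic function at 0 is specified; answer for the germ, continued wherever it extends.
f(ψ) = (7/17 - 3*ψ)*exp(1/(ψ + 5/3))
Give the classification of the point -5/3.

The point is an essential singularity.

The exponent 1/(ψ - (-5/3)) has a pole at -5/3, so exp(1/(ψ - (-5/3))) takes every nonzero value near it: an essential singularity (not a pole of any order).


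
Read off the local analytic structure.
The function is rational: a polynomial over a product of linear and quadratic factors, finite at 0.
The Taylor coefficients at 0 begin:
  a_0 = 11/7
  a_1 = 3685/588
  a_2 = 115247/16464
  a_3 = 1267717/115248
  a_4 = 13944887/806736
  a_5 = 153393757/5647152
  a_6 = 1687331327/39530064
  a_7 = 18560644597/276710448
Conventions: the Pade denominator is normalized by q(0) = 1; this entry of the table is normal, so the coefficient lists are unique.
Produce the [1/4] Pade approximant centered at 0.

The Pade approximant has numerator coefficients [11/7, 164261/34629]; denominator coefficients [1, -492419/507892, -597189/1015784, -2734497/8126272, -8203491/32505088].

Taylor coefficients needed (read off): a_0 = 11/7, a_1 = 3685/588, a_2 = 115247/16464, a_3 = 1267717/115248, a_4 = 13944887/806736, a_5 = 153393757/5647152.
Write the denominator as Q(ζ) = 1 + q1*ζ + q2*ζ^2 + q3*ζ^3 + q4*ζ^4. Requiring Q*f - P = O(ζ^6) with deg P <= 1 kills the coefficients of ζ^2..ζ^5 in Q*f:
  ζ^2: a_2 + q1*a_1 + q2*a_0 = 0, i.e. 115247/16464 + (3685/588)*q1 + (11/7)*q2 = 0.
  ζ^3: a_3 + q1*a_2 + q2*a_1 + q3*a_0 = 0, i.e. 1267717/115248 + (115247/16464)*q1 + (3685/588)*q2 + (11/7)*q3 = 0.
  ζ^4: a_4 + q1*a_3 + q2*a_2 + q3*a_1 + q4*a_0 = 0, i.e. 13944887/806736 + (1267717/115248)*q1 + (115247/16464)*q2 + (3685/588)*q3 + (11/7)*q4 = 0.
  ζ^5: a_5 + q1*a_4 + q2*a_3 + q3*a_2 + q4*a_1 = 0, i.e. 153393757/5647152 + (13944887/806736)*q1 + (1267717/115248)*q2 + (115247/16464)*q3 + (3685/588)*q4 = 0.
Solving this linear system: q1 = -492419/507892, q2 = -597189/1015784, q3 = -2734497/8126272, q4 = -8203491/32505088.
The numerator is Q*f truncated at degree 1: P0 = a_0 = 11/7; P1 = a_1 + q1*a_0 = 164261/34629.


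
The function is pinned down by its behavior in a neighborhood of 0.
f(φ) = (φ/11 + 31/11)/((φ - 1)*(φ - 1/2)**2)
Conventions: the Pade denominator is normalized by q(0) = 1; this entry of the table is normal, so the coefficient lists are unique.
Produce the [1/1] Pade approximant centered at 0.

The Pade approximant has numerator coefficients [-124/11, -7844/429]; denominator coefficients [1, -133/39].

Taylor coefficients needed (expand at 0): a_0 = -124/11, a_1 = -624/11, a_2 = -2128/11.
Write the denominator as Q(φ) = 1 + q1*φ. Requiring Q*f - P = O(φ^3) with deg P <= 1 kills the coefficients of φ^2..φ^2 in Q*f:
  φ^2: a_2 + q1*a_1 = 0, i.e. -2128/11 + (-624/11)*q1 = 0.
Solving this linear system: q1 = -133/39.
The numerator is Q*f truncated at degree 1: P0 = a_0 = -124/11; P1 = a_1 + q1*a_0 = -7844/429.


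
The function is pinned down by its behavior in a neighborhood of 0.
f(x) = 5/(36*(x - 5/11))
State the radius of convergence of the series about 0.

Denominator factor (x - 5/11): pole of order 1 at 5/11, modulus 5/11.
The radius of convergence is the smallest modulus among the singular points: 5/11.

The radius of convergence is 5/11.


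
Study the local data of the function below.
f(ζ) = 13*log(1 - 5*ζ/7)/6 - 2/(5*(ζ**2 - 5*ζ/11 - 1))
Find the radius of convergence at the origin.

Denominator factor (ζ**2 - 5*ζ/11 - 1): discriminant 509/121, real irrational roots 5/22 + (1/22)*sqrt(509) and 5/22 - (1/22)*sqrt(509); poles of order 1, moduli 5/22 + (1/22)*sqrt(509) and -5/22 + (1/22)*sqrt(509).
Branch term (13/6)*log(1 - ζ/(7/5)): its argument vanishes at ζ = 7/5, a logarithmic branch point, modulus 7/5.
The radius of convergence is the smallest modulus among the singular points: -5/22 + (1/22)*sqrt(509).

The radius of convergence is -5/22 + (1/22)*sqrt(509).


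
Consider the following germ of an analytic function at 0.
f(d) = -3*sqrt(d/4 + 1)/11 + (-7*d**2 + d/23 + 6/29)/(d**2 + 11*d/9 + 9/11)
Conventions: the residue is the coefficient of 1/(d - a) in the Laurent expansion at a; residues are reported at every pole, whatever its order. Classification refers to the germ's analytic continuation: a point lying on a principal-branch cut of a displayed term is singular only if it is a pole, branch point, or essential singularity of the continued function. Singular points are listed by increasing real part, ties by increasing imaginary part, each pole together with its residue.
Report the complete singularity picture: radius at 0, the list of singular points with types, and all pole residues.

Denominator factor (d**2 + 11*d/9 + 9/11): discriminant -1585/891, complex-conjugate roots (-11/18) + ((1/198)*sqrt(17435))*i and (-11/18) - ((1/198)*sqrt(17435))*i; poles of order 1, moduli (3/11)*sqrt(11) and (3/11)*sqrt(11).
Branch term (-3/11)*sqrt(1 - d/(-4)): its argument vanishes at d = -4, a square-root branch point, modulus 4.
The radius of convergence is the smallest modulus among the singular points: (3/11)*sqrt(11).
The branch term is analytic at (-11/18) - ((1/198)*sqrt(17435))*i and contributes nothing to the residue; only the rational part matters.
The factor d**2 + 11*d/9 + 9/11 splits as (d - a)(d - a') with a = (-11/18) - ((1/198)*sqrt(17435))*i, a' = (-11/18) + ((1/198)*sqrt(17435))*i. At the order-1 pole a set g(d) = (d - a)*(rational part) = [-7*d**2 + d/23 + 6/29] / (d - a').
Simple pole: residue = g(a) at a = (-11/18) - ((1/198)*sqrt(17435))*i, which is (890/207) + ((403649/104662305)*sqrt(17435))*i.
The branch term is analytic at (-11/18) + ((1/198)*sqrt(17435))*i and contributes nothing to the residue; only the rational part matters.
The factor d**2 + 11*d/9 + 9/11 splits as (d - a)(d - a') with a = (-11/18) + ((1/198)*sqrt(17435))*i, a' = (-11/18) - ((1/198)*sqrt(17435))*i. At the order-1 pole a set g(d) = (d - a)*(rational part) = [-7*d**2 + d/23 + 6/29] / (d - a').
Simple pole: residue = g(a) at a = (-11/18) + ((1/198)*sqrt(17435))*i, which is (890/207) - ((403649/104662305)*sqrt(17435))*i.
List the singular points by increasing real part (a conjugate pair: the negative imaginary part first).

Radius of convergence at 0: (3/11)*sqrt(11).
At -4: an algebraic (square-root) branch point.
At (-11/18) - ((1/198)*sqrt(17435))*i: a pole of order 1; residue (890/207) + ((403649/104662305)*sqrt(17435))*i.
At (-11/18) + ((1/198)*sqrt(17435))*i: a pole of order 1; residue (890/207) - ((403649/104662305)*sqrt(17435))*i.


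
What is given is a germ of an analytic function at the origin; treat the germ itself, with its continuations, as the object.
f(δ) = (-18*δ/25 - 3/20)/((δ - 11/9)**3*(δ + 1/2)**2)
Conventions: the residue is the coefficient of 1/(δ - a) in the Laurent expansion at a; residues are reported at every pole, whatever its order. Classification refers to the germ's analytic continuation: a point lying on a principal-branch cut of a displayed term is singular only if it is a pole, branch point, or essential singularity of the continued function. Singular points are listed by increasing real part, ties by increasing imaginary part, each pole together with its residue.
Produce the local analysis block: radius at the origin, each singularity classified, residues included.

Radius of convergence at 0: 1/2.
At -1/2: a pole of order 2; residue 1600884/23088025.
At 11/9: a pole of order 3; residue -1600884/23088025.

Denominator factor (δ - 11/9)^3: pole of order 3 at 11/9, modulus 11/9.
Denominator factor (δ + 1/2)^2: pole of order 2 at -1/2, modulus 1/2.
The radius of convergence is the smallest modulus among the singular points: 1/2.
At the order-2 pole -1/2 set g(δ) = (δ - (-1/2))^2*f(δ) = (-18*δ/25 - 3/20)/(δ - 11/9)**3.
Order-2 pole: residue = g'(a); g'(-1/2) = 1600884/23088025, so the residue is 1600884/23088025.
At the order-3 pole 11/9 set g(δ) = (δ - (11/9))^3*f(δ) = (-18*δ/25 - 3/20)/(δ + 1/2)**2.
Order-3 pole: residue = g''(a)/2; g''(11/9) = -3201768/23088025, so the residue is -1600884/23088025.
List the singular points by increasing real part (a conjugate pair: the negative imaginary part first).


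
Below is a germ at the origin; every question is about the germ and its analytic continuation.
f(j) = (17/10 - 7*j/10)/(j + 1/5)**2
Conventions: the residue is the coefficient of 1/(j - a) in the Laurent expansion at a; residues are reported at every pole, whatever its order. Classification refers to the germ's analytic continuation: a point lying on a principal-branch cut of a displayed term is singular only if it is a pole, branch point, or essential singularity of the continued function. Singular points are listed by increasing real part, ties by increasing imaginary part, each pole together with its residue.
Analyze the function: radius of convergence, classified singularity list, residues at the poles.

Radius of convergence at 0: 1/5.
At -1/5: a pole of order 2; residue -7/10.

Denominator factor (j + 1/5)^2: pole of order 2 at -1/5, modulus 1/5.
The radius of convergence is the smallest modulus among the singular points: 1/5.
At the order-2 pole -1/5 set g(j) = (j - (-1/5))^2*f(j) = 17/10 - 7*j/10.
Order-2 pole: residue = g'(a); g'(-1/5) = -7/10, so the residue is -7/10.


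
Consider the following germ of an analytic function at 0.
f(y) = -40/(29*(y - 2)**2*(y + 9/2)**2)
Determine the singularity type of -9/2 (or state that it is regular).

The denominator factor y + 9/2 vanishes at -9/2 and appears to the power 2; the numerator there equals -40/29, nonzero, and no other factor vanishes.
Hence a pole whose order is the multiplicity, 2.

The point is a pole of order 2.


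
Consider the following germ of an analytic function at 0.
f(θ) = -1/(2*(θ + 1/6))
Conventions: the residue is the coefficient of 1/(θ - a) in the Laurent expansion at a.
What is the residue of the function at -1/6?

The residue is -1/2.

At the order-1 pole -1/6 set g(θ) = (θ - (-1/6))*f(θ) = -1/2.
Simple pole: residue = g(a) at a = -1/6, which is -1/2.


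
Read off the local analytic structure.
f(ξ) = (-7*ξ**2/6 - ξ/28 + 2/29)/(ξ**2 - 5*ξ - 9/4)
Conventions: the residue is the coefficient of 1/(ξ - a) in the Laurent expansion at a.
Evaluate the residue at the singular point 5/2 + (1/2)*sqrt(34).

The factor ξ**2 - 5*ξ - 9/4 splits as (ξ - a)(ξ - a') with a = 5/2 + (1/2)*sqrt(34), a' = 5/2 - (1/2)*sqrt(34). At the order-1 pole a set g(ξ) = (ξ - a)*f(ξ) = [-7*ξ**2/6 - ξ/28 + 2/29] / (ξ - a').
Simple pole: residue = g(a) at a = 5/2 + (1/2)*sqrt(34), which is -493/168 - (41969/82824)*sqrt(34).

The residue is -493/168 - (41969/82824)*sqrt(34).
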